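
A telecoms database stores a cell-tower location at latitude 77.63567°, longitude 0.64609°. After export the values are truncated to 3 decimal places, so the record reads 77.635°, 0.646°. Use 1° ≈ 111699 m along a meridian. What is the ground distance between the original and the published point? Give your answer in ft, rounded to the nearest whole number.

246 ft

The latitude changed by +0.00067° and the longitude by +0.00009°.
N–S: 0.00067° × 111699 m/° = 74.8383 m.
E–W at 77.635°: 0.00009° × 111699 × cos 77.635° = 0.00009 × 111699 × 0.2141 ≈ 2.15272 m.
Combined displacement = (74.8383² + 2.15272²)^½ ≈ 74.8693 m.
In feet: 74.8693 m ÷ 0.3048 ≈ 245.63 ft.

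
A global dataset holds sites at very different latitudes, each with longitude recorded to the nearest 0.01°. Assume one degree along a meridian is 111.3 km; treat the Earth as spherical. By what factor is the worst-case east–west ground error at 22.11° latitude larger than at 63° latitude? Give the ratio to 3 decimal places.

2.041

Rounding to 2 decimal places leaves the longitude within ±0.005° of the true value.
At 22.11°: 0.005° × 111300 × cos 22.11° = 0.005 × 111300 × 0.9265 ≈ 515.58 m.
Error at 63° = 0.005° × 111300 × cos 63° ≈ 556.5 × 0.4540 = 252.65 m.
The ratio reduces to cos 22.11° / cos 63° = 0.9265/0.4540 ≈ 2.0407.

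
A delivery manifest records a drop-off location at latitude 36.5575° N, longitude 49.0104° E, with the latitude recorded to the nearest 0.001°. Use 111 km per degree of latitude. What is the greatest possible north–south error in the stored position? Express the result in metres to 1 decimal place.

55.5 metres

Rounding to 3 decimal places leaves the latitude within ±0.0005° of the true value.
North–south distance: 0.0005° × 111000 m/° = 55.5 m.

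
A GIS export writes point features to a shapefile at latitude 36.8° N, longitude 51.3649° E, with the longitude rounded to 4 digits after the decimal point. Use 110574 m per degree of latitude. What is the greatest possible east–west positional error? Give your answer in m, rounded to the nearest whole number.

Rounding to 4 decimal places leaves the longitude within ±5e-05° of the true value.
At latitude 36.8° a degree of longitude spans 110574 m × cos 36.8° = 110574 × 0.8007 ≈ 88540.1 m.
So at most 5e-05° × 88540.1 ≈ 4.427 m east–west.

4 m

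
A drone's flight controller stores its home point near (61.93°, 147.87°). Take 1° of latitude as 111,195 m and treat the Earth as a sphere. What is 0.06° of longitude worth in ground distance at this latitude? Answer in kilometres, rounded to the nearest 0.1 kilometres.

One degree of longitude here spans 111195 × cos 61.93° = 111195 × 0.4705 ≈ 52322.8 m; 0.06° of that is 3139.37 m.
That is 3139.37 m = 3.1394 km.

3.1 kilometres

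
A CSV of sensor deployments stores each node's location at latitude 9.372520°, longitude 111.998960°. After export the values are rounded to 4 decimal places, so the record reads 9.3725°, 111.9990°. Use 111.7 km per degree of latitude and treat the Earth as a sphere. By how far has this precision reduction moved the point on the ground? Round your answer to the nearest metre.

5 metres

Δlat = 9.372520 − 9.3725 = +0.000020°; Δlon = 111.998960 − 111.9990 = -0.000040°.
N–S: 0.000020° × 111700 m/° = 2.234 m.
E–W at 9.3725°: -0.000040° × 111700 × cos 9.3725° = -0.000040 × 111700 × 0.9867 ≈ -4.40835 m.
Combined displacement = (2.234² + 4.40835²)^½ ≈ 4.9421 m.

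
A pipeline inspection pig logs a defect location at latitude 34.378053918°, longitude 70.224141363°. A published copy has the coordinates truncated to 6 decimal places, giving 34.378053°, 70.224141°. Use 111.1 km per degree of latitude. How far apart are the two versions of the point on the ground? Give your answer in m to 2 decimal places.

0.11 m

The latitude changed by +0.000000918° and the longitude by +0.000000363°.
North–south shift: 0.000000918 × 111100 = 0.10199 m.
East–west at this latitude: 0.000000363° × 111100 × cos 34.3781° ≈ 0.000000363 × 91694.1 = 0.033285 m.
Combined displacement = (0.10199² + 0.033285²)^½ ≈ 0.107284 m.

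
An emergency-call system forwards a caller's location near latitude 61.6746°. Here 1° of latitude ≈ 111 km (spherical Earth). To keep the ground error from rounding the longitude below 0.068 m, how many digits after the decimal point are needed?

At 61.6746° one degree of longitude covers 111000 × cos 61.6746° ≈ 111000 × 0.4745 ≈ 52667.1 m.
N decimal places → at most half a unit in the last place, 0.5 × 10⁻ᴺ° = 52667.1/2 × 10⁻ᴺ m.
Need 0.5 × 52667.1 × 10⁻ᴺ ≤ 0.068 → 10⁻ᴺ ≤ 2.582e-06, so N ≥ 5.59.
N = 5 would give 0.263 m (too coarse); N = 6 gives 0.0263 m ≤ 0.068 m.

6 decimal places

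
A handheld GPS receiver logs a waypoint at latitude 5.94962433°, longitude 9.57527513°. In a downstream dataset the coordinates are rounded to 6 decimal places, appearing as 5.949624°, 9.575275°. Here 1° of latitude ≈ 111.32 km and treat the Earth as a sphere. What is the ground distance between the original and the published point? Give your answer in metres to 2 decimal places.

Δlat = 5.94962433 − 5.949624 = +0.00000033°; Δlon = 9.57527513 − 9.575275 = +0.00000013°.
North–south shift: 0.00000033 × 111320 = 0.0367356 m.
East–west at this latitude: 0.00000013° × 111320 × cos 5.94962° ≈ 0.00000013 × 110720 = 0.0143936 m.
Hypotenuse of the two orthogonal shifts: √(0.0367356² + 0.0143936²) = 0.0394548 m.

0.04 metres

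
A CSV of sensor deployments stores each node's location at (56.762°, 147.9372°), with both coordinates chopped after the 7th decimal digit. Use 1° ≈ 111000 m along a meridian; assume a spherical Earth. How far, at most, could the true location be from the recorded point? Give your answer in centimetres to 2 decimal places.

Truncating at 7 decimal places can drop up to a full unit in the last place, so each coordinate may be off by as much as 1e-07°.
N–S: 1e-07° × 111000 m/° = 0.0111 m.
E–W at 56.762°: 1e-07° × 111000 × cos 56.762° = 1e-07 × 111000 × 0.5481 ≈ 0.00608411 m.
Worst case both components are at the extreme and orthogonal: √(0.0111² + 0.00608411²) ≈ 0.0126581 m.
That is 0.0126581 m = 1.2658 cm.

1.27 centimetres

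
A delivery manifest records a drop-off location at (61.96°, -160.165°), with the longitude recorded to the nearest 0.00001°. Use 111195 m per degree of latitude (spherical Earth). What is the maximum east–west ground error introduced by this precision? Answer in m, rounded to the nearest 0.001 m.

Rounding to 5 decimal places leaves the longitude within ±5e-06° of the true value.
One degree of longitude at 61.96° is 111195 × cos 61.96° ≈ 111195 × 0.4701 = 52271.4 m.
So at most 5e-06° × 52271.4 ≈ 0.261357 m east–west.

0.261 m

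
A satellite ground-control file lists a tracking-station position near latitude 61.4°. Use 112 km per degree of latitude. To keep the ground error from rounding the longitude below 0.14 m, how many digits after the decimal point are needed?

6

At 61.4° one degree of longitude covers 112000 × cos 61.4° ≈ 112000 × 0.4787 ≈ 53613.5 m.
N decimal places → at most half a unit in the last place, 0.5 × 10⁻ᴺ° = 53613.5/2 × 10⁻ᴺ m.
Setting 26806.7 × 10⁻ᴺ ≤ 0.14 gives 10ᴺ ≥ 1.915e+05, i.e. N ≥ 5.28.
So 6 decimal places suffice (0.0268 m); 5 would allow up to 0.268 m.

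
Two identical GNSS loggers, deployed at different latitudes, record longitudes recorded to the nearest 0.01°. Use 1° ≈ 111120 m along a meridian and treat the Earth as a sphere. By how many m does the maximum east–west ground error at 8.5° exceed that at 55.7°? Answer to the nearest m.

236 m

Rounding to 2 decimal places leaves the longitude within ±0.005° of the true value.
Error at 8.5° = 0.005° × 111120 × cos 8.5° ≈ 555.6 × 0.9890 = 549.5 m.
Error at 55.7° = 0.005° × 111120 × cos 55.7° ≈ 555.6 × 0.5635 = 313.1 m.
Difference: 549.5 − 313.1 = 236.4 m.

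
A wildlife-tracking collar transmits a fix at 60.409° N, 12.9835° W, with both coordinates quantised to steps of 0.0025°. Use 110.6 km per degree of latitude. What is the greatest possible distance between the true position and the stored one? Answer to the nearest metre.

With a 0.0025° grid the true value lies within half a step, ±0.0025°/2 = ±0.00125°, of the stored one.
North–south component: 0.00125° × 110600 = 138.25 m.
E–W at 60.409°: 0.00125° × 110600 × cos 60.409° = 0.00125 × 110600 × 0.4938 ≈ 68.2686 m.
The two errors are perpendicular, so the maximum displacement is √(138.25² + 68.2686²) ≈ 154.187 m.

154 metres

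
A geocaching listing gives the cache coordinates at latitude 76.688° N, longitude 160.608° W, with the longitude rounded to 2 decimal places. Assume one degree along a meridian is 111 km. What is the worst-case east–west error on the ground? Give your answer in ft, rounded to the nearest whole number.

419 ft

Rounding to 2 decimal places leaves the longitude within ±0.005° of the true value.
One degree of longitude at 76.688° is 111000 × cos 76.688° ≈ 111000 × 0.2303 = 25558.1 m.
So at most 0.005° × 25558.1 ≈ 127.791 m east–west.
In feet: 127.791 m ÷ 0.3048 ≈ 419.26 ft.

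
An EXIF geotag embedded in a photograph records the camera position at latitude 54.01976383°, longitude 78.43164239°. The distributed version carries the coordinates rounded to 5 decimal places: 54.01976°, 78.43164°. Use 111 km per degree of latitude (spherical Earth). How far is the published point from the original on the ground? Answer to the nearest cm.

45 cm

The latitude changed by +0.00000383° and the longitude by +0.00000239°.
N–S: 0.00000383° × 111000 m/° = 0.42513 m.
E–W at 54.0198°: 0.00000239° × 111000 × cos 54.0198° = 0.00000239 × 111000 × 0.5875 ≈ 0.15586 m.
Distance: √(0.42513² + 0.15586²) ≈ 0.4528 m.
That is 0.4528 m = 45.28 cm.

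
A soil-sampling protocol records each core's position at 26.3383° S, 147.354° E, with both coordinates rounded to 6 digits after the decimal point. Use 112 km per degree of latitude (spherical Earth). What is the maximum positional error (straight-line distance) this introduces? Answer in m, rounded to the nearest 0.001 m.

Rounding to 6 decimal places leaves each coordinate within ±5e-07° of the true value.
North–south component: 5e-07° × 112000 = 0.056 m.
E–W at 26.3383°: 5e-07° × 112000 × cos 26.3383° = 5e-07 × 112000 × 0.8962 ≈ 0.0501866 m.
Combining orthogonally: (0.056² + 0.0501866²)^½ ≈ 0.0751977 m.

0.075 m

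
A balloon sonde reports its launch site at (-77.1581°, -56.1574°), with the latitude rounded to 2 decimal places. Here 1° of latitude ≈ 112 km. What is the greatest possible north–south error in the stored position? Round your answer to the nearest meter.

560 meters

Rounding to 2 decimal places leaves the latitude within ±0.005° of the true value.
Along the meridian that is 0.005° × 112000 m/° = 560 m.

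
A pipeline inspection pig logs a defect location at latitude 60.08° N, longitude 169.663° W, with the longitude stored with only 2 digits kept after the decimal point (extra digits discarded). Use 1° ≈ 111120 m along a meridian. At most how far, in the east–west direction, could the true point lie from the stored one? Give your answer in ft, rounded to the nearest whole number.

Truncating at 2 decimal places can drop up to a full unit in the last place, so the longitude may be off by as much as 0.01°.
Parallels shrink by cos φ, so at 60.08° a degree of longitude is 111120 × 0.4988 ≈ 55425.6 m.
So at most 0.01° × 55425.6 ≈ 554.256 m east–west.
Converting: 554.256 m × 3.2808 ft/m ≈ 1818.4 ft.

1818 ft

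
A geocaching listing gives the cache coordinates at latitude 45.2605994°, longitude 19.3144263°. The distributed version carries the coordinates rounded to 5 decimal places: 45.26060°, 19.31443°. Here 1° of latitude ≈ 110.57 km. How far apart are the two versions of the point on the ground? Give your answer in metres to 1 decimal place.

0.3 metres

Δlat = 45.2605994 − 45.26060 = -0.0000006°; Δlon = 19.3144263 − 19.31443 = -0.0000037°.
N–S: -0.0000006° × 110570 m/° = -0.066342 m.
East–west at this latitude: -0.0000037° × 110570 × cos 45.2606° ≈ -0.0000037 × 77828.4 = -0.287965 m.
Distance: √(0.066342² + 0.287965²) ≈ 0.295508 m.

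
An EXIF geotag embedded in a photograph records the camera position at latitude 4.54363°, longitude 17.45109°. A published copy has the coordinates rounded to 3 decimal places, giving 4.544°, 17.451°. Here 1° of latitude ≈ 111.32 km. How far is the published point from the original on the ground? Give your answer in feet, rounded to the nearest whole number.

139 feet

Δlat = 4.54363 − 4.544 = -0.00037°; Δlon = 17.45109 − 17.451 = +0.00009°.
N–S: -0.00037° × 111320 m/° = -41.1884 m.
E–W at 4.544°: 0.00009° × 111320 × cos 4.544° = 0.00009 × 111320 × 0.9969 ≈ 9.98731 m.
Distance: √(41.1884² + 9.98731²) ≈ 42.382 m.
In feet: 42.382 m ÷ 0.3048 ≈ 139.05 ft.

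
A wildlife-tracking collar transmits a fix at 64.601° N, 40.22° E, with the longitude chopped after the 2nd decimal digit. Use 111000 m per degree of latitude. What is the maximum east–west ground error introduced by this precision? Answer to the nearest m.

476 m

Truncating at 2 decimal places can drop up to a full unit in the last place, so the longitude may be off by as much as 0.01°.
Parallels shrink by cos φ, so at 64.601° a degree of longitude is 111000 × 0.4289 ≈ 47610 m.
So at most 0.01° × 47610 ≈ 476.1 m east–west.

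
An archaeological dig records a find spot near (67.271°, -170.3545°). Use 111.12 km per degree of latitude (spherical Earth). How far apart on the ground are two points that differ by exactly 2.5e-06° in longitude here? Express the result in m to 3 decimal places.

0.107 m

2.5e-06° of longitude at 67.271° is 2.5e-06 × 111120 × cos 67.271° ≈ 2.5e-06 × 42933.8 = 0.107334 m.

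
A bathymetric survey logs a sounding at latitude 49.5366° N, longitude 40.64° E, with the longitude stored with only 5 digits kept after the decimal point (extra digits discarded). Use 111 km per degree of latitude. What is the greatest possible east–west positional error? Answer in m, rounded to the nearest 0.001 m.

Truncating at 5 decimal places can drop up to a full unit in the last place, so the longitude may be off by as much as 1e-05°.
At latitude 49.5366° a degree of longitude spans 111000 m × cos 49.5366° = 111000 × 0.6490 ≈ 72034.8 m.
So at most 1e-05° × 72034.8 ≈ 0.720348 m east–west.

0.720 m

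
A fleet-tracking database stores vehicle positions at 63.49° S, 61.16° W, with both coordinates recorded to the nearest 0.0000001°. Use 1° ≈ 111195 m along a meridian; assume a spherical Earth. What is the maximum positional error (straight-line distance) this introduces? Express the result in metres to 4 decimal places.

0.0061 metres

Rounding to 7 decimal places leaves each coordinate within ±5e-08° of the true value.
North–south component: 5e-08° × 111195 = 0.00555975 m.
Longitude error → 5e-08 × 111195 × cos 63.49° = 5e-08 × 111195 × 0.4464 ≈ 0.00248162 m.
Combining orthogonally: (0.00555975² + 0.00248162²)^½ ≈ 0.00608845 m.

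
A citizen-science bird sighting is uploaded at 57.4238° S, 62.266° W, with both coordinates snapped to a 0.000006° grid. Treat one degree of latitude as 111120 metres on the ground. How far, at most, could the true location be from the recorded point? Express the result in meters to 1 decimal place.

With a 0.000006° grid the true value lies within half a step, ±0.000006°/2 = ±3e-06°, of the stored one.
N–S: 3e-06° × 111120 m/° = 0.33336 m.
E–W at 57.4238°: 3e-06° × 111120 × cos 57.4238° = 3e-06 × 111120 × 0.5384 ≈ 0.179488 m.
Worst case both components are at the extreme and orthogonal: √(0.33336² + 0.179488²) ≈ 0.378609 m.

0.4 meters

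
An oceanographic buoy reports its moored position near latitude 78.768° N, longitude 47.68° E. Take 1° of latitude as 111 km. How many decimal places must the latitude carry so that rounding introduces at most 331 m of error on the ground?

3 decimal places

One degree of latitude covers 111000 m.
With N decimal places the half-ulp bound is 0.5·10⁻ᴺ°, or 0.5·10⁻ᴺ × 111000 m on the ground.
Setting 55500 × 10⁻ᴺ ≤ 331 gives 10ᴺ ≥ 167.7, i.e. N ≥ 2.22.
At 2 places the error can reach 555 m, but 3 places keeps it to 55.5 m.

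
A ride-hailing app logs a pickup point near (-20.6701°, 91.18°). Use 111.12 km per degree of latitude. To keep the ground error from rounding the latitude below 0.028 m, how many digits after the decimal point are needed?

One degree of latitude covers 111120 m.
N decimal places → at most half a unit in the last place, 0.5 × 10⁻ᴺ° = 111120/2 × 10⁻ᴺ m.
Need 0.5 × 111120 × 10⁻ᴺ ≤ 0.028 → 10⁻ᴺ ≤ 5.040e-07, so N ≥ 6.30.
So 7 decimal places suffice (0.00556 m); 6 would allow up to 0.0556 m.

7 decimal places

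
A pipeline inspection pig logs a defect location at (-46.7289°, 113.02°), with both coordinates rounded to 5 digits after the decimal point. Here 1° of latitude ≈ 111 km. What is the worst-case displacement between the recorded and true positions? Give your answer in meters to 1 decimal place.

0.7 meters

Rounding to 5 decimal places leaves each coordinate within ±5e-06° of the true value.
Latitude error → 5e-06 × 111000 = 0.555 m along the meridian.
Longitude error → 5e-06 × 111000 × cos 46.7289° = 5e-06 × 111000 × 0.6855 ≈ 0.380425 m.
Worst case both components are at the extreme and orthogonal: √(0.555² + 0.380425²) ≈ 0.672866 m.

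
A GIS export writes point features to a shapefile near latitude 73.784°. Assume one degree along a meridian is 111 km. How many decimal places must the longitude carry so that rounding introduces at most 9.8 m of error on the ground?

4

At 73.784° one degree of longitude covers 111000 × cos 73.784° ≈ 111000 × 0.2793 ≈ 30997.8 m.
Rounding to N decimal places gives at most 0.5 × 10⁻ᴺ degrees of error, i.e. 0.5 × 10⁻ᴺ × 30997.8 m.
Setting 15498.9 × 10⁻ᴺ ≤ 9.8 gives 10ᴺ ≥ 1582, i.e. N ≥ 3.20.
At 3 places the error can reach 15.5 m, but 4 places keeps it to 1.55 m.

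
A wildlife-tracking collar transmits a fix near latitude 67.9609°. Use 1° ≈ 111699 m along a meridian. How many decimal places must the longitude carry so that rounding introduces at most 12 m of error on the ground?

At 67.9609° one degree of longitude covers 111699 × cos 67.9609° ≈ 111699 × 0.3752 ≈ 41913.8 m.
With N decimal places the half-ulp bound is 0.5·10⁻ᴺ°, or 0.5·10⁻ᴺ × 41913.8 m on the ground.
Setting 20956.9 × 10⁻ᴺ ≤ 12 gives 10ᴺ ≥ 1746, i.e. N ≥ 3.24.
At 3 places the error can reach 21 m, but 4 places keeps it to 2.1 m.

4 decimal places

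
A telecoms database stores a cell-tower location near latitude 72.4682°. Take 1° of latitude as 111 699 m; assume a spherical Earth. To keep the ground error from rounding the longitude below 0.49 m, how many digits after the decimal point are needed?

5

At 72.4682° one degree of longitude covers 111699 × cos 72.4682° ≈ 111699 × 0.3012 ≈ 33647.7 m.
With N decimal places the half-ulp bound is 0.5·10⁻ᴺ°, or 0.5·10⁻ᴺ × 33647.7 m on the ground.
Setting 16823.8 × 10⁻ᴺ ≤ 0.49 gives 10ᴺ ≥ 3.433e+04, i.e. N ≥ 4.54.
At 4 places the error can reach 1.68 m, but 5 places keeps it to 0.168 m.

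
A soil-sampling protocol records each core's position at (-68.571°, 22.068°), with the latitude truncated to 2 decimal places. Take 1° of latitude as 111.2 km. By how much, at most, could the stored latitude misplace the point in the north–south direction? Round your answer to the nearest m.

1112 m

Truncating at 2 decimal places can drop up to a full unit in the last place, so the latitude may be off by as much as 0.01°.
North–south distance: 0.01° × 111200 m/° = 1112 m.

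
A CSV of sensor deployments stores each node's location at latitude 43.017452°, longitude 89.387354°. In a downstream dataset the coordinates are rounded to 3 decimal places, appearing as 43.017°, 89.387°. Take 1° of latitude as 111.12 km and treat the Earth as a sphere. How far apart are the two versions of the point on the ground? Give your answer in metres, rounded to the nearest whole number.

58 metres

Δlat = 43.017452 − 43.017 = +0.000452°; Δlon = 89.387354 − 89.387 = +0.000354°.
North–south shift: 0.000452 × 111120 = 50.2262 m.
East–west at this latitude: 0.000354° × 111120 × cos 43.017° ≈ 0.000354 × 81245.5 = 28.7609 m.
Distance: √(50.2262² + 28.7609²) ≈ 57.878 m.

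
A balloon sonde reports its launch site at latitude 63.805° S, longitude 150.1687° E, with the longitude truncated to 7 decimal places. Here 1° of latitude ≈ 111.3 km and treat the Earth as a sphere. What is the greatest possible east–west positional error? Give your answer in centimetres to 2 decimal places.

Truncating at 7 decimal places can drop up to a full unit in the last place, so the longitude may be off by as much as 1e-07°.
At latitude 63.805° a degree of longitude spans 111300 m × cos 63.805° = 111300 × 0.4414 ≈ 49130.9 m.
Maximum E–W displacement: 1e-07 × 49130.9 = 0.00491309 m.
That is 0.00491309 m = 0.49131 cm.

0.49 centimetres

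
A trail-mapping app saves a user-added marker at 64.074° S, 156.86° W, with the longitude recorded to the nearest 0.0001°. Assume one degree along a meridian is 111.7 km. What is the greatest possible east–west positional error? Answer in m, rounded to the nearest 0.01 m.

2.44 m

Rounding to 4 decimal places leaves the longitude within ±5e-05° of the true value.
Parallels shrink by cos φ, so at 64.074° a degree of longitude is 111700 × 0.4372 ≈ 48836.4 m.
Maximum E–W displacement: 5e-05 × 48836.4 = 2.44182 m.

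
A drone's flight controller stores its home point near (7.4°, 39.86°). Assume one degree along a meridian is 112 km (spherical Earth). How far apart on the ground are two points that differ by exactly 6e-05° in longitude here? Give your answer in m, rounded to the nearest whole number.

One degree of longitude here spans 112000 × cos 7.4° = 112000 × 0.9917 ≈ 111067 m; 6e-05° of that is 6.66403 m.

7 m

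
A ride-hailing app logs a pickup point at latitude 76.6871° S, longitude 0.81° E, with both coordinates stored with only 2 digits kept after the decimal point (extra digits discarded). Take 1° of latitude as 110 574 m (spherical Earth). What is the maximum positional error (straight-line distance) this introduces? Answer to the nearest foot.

Truncating at 2 decimal places can drop up to a full unit in the last place, so each coordinate may be off by as much as 0.01°.
North–south component: 0.01° × 110574 = 1105.74 m.
E–W at 76.6871°: 0.01° × 110574 × cos 76.6871° = 0.01 × 110574 × 0.2303 ≈ 254.617 m.
Worst case both components are at the extreme and orthogonal: √(1105.74² + 254.617²) ≈ 1134.68 m.
Converting: 1134.68 m × 3.2808 ft/m ≈ 3722.7 ft.

3723 feet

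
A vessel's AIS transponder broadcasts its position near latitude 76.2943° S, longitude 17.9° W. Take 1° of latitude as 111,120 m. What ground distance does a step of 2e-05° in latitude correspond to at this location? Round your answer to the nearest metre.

2 metres

2e-05° × 111120 m/° = 2.2224 m.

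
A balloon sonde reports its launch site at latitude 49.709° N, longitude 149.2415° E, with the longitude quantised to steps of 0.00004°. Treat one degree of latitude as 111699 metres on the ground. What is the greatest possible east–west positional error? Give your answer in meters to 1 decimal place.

1.4 meters

With a 0.00004° grid the true value lies within half a step, ±0.00004°/2 = ±2e-05°, of the stored one.
Parallels shrink by cos φ, so at 49.709° a degree of longitude is 111699 × 0.6467 ≈ 72232.4 m.
Maximum E–W displacement: 2e-05 × 72232.4 = 1.44465 m.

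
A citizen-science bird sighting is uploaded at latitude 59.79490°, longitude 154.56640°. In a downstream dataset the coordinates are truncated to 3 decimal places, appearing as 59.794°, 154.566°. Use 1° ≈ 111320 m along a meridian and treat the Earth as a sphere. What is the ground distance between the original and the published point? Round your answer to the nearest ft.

337 ft

Δlat = 59.79490 − 59.794 = +0.00090°; Δlon = 154.56640 − 154.566 = +0.00040°.
N–S: 0.00090° × 111320 m/° = 100.188 m.
East–west at this latitude: 0.00040° × 111320 × cos 59.794° ≈ 0.00040 × 56006.3 = 22.4025 m.
Hypotenuse of the two orthogonal shifts: √(100.188² + 22.4025²) = 102.662 m.
In feet: 102.662 m ÷ 0.3048 ≈ 336.82 ft.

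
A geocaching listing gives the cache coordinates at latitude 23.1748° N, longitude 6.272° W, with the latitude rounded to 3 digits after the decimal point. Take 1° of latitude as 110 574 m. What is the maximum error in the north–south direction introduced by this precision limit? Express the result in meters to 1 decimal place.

Rounding to 3 decimal places leaves the latitude within ±0.0005° of the true value.
So the N–S error is at most 0.0005 × 110574 = 55.287 m.

55.3 meters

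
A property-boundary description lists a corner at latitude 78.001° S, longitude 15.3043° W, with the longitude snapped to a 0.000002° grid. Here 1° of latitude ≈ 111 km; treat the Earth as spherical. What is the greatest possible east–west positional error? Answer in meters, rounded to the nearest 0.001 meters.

0.023 meters

With a 0.000002° grid the true value lies within half a step, ±0.000002°/2 = ±1e-06°, of the stored one.
At latitude 78.001° a degree of longitude spans 111000 m × cos 78.001° = 111000 × 0.2079 ≈ 23076.3 m.
Maximum E–W displacement: 1e-06 × 23076.3 = 0.0230763 m.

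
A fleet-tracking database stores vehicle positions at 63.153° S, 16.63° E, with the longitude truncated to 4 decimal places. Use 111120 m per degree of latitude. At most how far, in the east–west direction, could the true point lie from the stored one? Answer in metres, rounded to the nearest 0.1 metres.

5.0 metres

Truncating at 4 decimal places can drop up to a full unit in the last place, so the longitude may be off by as much as 0.0001°.
Parallels shrink by cos φ, so at 63.153° a degree of longitude is 111120 × 0.4516 ≈ 50182.9 m.
Maximum E–W displacement: 0.0001 × 50182.9 = 5.01829 m.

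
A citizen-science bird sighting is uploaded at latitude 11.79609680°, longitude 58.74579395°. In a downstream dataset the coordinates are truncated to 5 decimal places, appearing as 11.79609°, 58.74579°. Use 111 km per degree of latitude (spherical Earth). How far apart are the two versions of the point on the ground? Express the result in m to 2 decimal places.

The latitude changed by +0.00000680° and the longitude by +0.00000395°.
North–south shift: 0.00000680 × 111000 = 0.7548 m.
E–W at 11.7961°: 0.00000395° × 111000 × cos 11.7961° = 0.00000395 × 111000 × 0.9789 ≈ 0.429191 m.
Combined displacement = (0.7548² + 0.429191²)^½ ≈ 0.86829 m.

0.87 m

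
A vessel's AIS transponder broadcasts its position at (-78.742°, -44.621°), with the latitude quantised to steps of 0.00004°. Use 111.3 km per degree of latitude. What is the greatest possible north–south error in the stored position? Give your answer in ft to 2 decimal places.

7.30 ft

With a 0.00004° grid the true value lies within half a step, ±0.00004°/2 = ±2e-05°, of the stored one.
North–south distance: 2e-05° × 111300 m/° = 2.226 m.
In feet: 2.226 m ÷ 0.3048 ≈ 7.3031 ft.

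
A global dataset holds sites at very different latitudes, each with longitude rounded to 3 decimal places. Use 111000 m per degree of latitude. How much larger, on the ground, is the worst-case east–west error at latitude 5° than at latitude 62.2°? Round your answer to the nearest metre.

29 metres

Rounding to 3 decimal places leaves the longitude within ±0.0005° of the true value.
Error at 5° = 0.0005° × 111000 × cos 5° ≈ 55.5 × 0.9962 = 55.289 m.
Error at 62.2° = 0.0005° × 111000 × cos 62.2° ≈ 55.5 × 0.4664 = 25.884 m.
Difference: 55.289 − 25.884 = 29.404 m.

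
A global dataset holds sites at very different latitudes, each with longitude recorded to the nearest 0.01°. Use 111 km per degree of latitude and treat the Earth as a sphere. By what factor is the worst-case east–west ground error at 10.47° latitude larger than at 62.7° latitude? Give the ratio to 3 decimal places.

Rounding to 2 decimal places leaves the longitude within ±0.005° of the true value.
Error at 10.47° = 0.005° × 111000 × cos 10.47° ≈ 555 × 0.9834 = 545.76 m.
Error at 62.7° = 0.005° × 111000 × cos 62.7° ≈ 555 × 0.4586 = 254.55 m.
The ratio reduces to cos 10.47° / cos 62.7° = 0.9834/0.4586 ≈ 2.1440.

2.144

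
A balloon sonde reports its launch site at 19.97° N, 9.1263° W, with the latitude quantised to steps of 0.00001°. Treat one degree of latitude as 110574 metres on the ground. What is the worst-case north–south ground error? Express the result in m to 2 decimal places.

0.55 m

With a 0.00001° grid the true value lies within half a step, ±0.00001°/2 = ±5e-06°, of the stored one.
North–south distance: 5e-06° × 110574 m/° = 0.55287 m.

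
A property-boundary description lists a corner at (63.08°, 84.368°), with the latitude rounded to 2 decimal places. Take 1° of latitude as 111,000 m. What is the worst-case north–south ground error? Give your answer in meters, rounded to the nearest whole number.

Rounding to 2 decimal places leaves the latitude within ±0.005° of the true value.
North–south distance: 0.005° × 111000 m/° = 555 m.

555 meters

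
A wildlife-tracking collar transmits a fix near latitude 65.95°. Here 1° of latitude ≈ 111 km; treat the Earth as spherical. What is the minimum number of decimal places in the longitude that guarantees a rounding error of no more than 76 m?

3 decimal places

At 65.95° one degree of longitude covers 111000 × cos 65.95° ≈ 111000 × 0.4075 ≈ 45236.2 m.
N decimal places → at most half a unit in the last place, 0.5 × 10⁻ᴺ° = 45236.2/2 × 10⁻ᴺ m.
Setting 22618.1 × 10⁻ᴺ ≤ 76 gives 10ᴺ ≥ 297.6, i.e. N ≥ 2.47.
N = 2 would give 226 m (too coarse); N = 3 gives 22.6 m ≤ 76 m.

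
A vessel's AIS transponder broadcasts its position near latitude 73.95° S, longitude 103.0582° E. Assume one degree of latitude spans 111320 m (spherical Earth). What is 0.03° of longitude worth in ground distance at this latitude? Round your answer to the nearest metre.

One degree of longitude here spans 111320 × cos 73.95° = 111320 × 0.2765 ≈ 30777.3 m; 0.03° of that is 923.32 m.

923 metres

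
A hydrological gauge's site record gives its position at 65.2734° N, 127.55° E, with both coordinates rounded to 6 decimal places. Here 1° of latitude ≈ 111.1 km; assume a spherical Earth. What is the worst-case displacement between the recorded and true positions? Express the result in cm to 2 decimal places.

Rounding to 6 decimal places leaves each coordinate within ±5e-07° of the true value.
N–S: 5e-07° × 111100 m/° = 0.05555 m.
Longitude error → 5e-07 × 111100 × cos 65.2734° = 5e-07 × 111100 × 0.4183 ≈ 0.0232359 m.
Combining orthogonally: (0.05555² + 0.0232359²)^½ ≈ 0.0602139 m.
That is 0.0602139 m = 6.0214 cm.

6.02 cm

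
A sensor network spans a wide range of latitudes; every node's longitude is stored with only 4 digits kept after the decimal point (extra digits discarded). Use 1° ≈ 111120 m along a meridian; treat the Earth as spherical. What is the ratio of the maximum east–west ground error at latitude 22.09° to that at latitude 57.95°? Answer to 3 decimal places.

Truncating at 4 decimal places can drop up to a full unit in the last place, so the longitude may be off by as much as 0.0001°.
Error at 22.09° = 0.0001° × 111120 × cos 22.09° ≈ 11.112 × 0.9266 = 10.296 m.
At 57.95°: 0.0001° × 111120 × cos 57.95° = 0.0001 × 111120 × 0.5307 ≈ 5.8967 m.
Ratio: 10.296 / 5.8967 = cos 22.09° / cos 57.95° ≈ 1.7461.

1.746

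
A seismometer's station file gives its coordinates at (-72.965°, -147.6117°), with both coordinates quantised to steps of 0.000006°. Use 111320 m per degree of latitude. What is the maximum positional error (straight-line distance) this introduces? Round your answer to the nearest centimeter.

35 centimeters

With a 0.000006° grid the true value lies within half a step, ±0.000006°/2 = ±3e-06°, of the stored one.
North–south component: 3e-06° × 111320 = 0.33396 m.
E–W at 72.965°: 3e-06° × 111320 × cos 72.965° = 3e-06 × 111320 × 0.2930 ≈ 0.0978355 m.
The two errors are perpendicular, so the maximum displacement is √(0.33396² + 0.0978355²) ≈ 0.347996 m.
That is 0.347996 m = 34.8 cm.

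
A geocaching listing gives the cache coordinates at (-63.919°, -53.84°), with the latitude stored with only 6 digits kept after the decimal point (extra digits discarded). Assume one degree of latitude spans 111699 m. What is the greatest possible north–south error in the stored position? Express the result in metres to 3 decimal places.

Truncating at 6 decimal places can drop up to a full unit in the last place, so the latitude may be off by as much as 1e-06°.
Along the meridian that is 1e-06° × 111699 m/° = 0.111699 m.

0.112 metres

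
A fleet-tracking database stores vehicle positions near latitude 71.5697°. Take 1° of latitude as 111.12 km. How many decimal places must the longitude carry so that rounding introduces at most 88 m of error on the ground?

3

At 71.5697° one degree of longitude covers 111120 × cos 71.5697° ≈ 111120 × 0.3162 ≈ 35130.7 m.
Rounding to N decimal places gives at most 0.5 × 10⁻ᴺ degrees of error, i.e. 0.5 × 10⁻ᴺ × 35130.7 m.
Setting 17565.3 × 10⁻ᴺ ≤ 88 gives 10ᴺ ≥ 199.6, i.e. N ≥ 2.30.
N = 2 would give 176 m (too coarse); N = 3 gives 17.6 m ≤ 88 m.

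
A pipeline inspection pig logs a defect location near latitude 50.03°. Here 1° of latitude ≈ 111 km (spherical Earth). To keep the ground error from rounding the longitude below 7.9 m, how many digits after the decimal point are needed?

4 decimal places

At 50.03° one degree of longitude covers 111000 × cos 50.03° ≈ 111000 × 0.6424 ≈ 71304.9 m.
N decimal places → at most half a unit in the last place, 0.5 × 10⁻ᴺ° = 71304.9/2 × 10⁻ᴺ m.
Setting 35652.4 × 10⁻ᴺ ≤ 7.9 gives 10ᴺ ≥ 4513, i.e. N ≥ 3.65.
At 3 places the error can reach 35.7 m, but 4 places keeps it to 3.57 m.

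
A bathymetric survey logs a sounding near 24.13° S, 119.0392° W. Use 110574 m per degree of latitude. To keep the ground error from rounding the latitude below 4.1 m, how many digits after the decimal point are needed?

5

One degree of latitude covers 110574 m.
With N decimal places the half-ulp bound is 0.5·10⁻ᴺ°, or 0.5·10⁻ᴺ × 110574 m on the ground.
Setting 55287 × 10⁻ᴺ ≤ 4.1 gives 10ᴺ ≥ 1.348e+04, i.e. N ≥ 4.13.
N = 4 would give 5.53 m (too coarse); N = 5 gives 0.553 m ≤ 4.1 m.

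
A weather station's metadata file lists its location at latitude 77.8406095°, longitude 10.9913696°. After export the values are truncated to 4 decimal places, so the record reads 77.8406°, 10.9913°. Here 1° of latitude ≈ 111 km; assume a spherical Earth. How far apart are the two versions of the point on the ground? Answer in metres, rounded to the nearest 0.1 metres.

Δlat = 77.8406095 − 77.8406 = +0.0000095°; Δlon = 10.9913696 − 10.9913 = +0.0000696°.
North–south shift: 0.0000095 × 111000 = 1.0545 m.
East–west at this latitude: 0.0000696° × 111000 × cos 77.8406° ≈ 0.0000696 × 23380.2 = 1.62726 m.
Hypotenuse of the two orthogonal shifts: √(1.0545² + 1.62726²) = 1.93906 m.

1.9 metres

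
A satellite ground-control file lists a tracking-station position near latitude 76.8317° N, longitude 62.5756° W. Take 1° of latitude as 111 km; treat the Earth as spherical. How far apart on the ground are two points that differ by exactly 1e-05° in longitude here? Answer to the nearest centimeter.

At 76.8317° a degree of longitude is 111000 × cos 76.8317° ≈ 25287.2 m, so 1e-05° corresponds to 0.252872 m.
That is 0.252872 m = 25.287 cm.

25 centimeters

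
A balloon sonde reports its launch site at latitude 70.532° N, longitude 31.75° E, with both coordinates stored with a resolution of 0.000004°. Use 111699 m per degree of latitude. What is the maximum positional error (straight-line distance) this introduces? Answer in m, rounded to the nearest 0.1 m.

With a 0.000004° grid the true value lies within half a step, ±0.000004°/2 = ±2e-06°, of the stored one.
Latitude error → 2e-06 × 111699 = 0.223398 m along the meridian.
East–west component at 70.532°: 2e-06° × 111699 × cos 70.532° ≈ 2e-06 × 37227.1 ≈ 0.0744542 m.
The two errors are perpendicular, so the maximum displacement is √(0.223398² + 0.0744542²) ≈ 0.235478 m.

0.2 m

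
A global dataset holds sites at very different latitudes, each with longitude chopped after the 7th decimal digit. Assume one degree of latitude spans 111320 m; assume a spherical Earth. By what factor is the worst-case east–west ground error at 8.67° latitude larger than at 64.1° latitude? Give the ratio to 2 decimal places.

Truncating at 7 decimal places can drop up to a full unit in the last place, so the longitude may be off by as much as 1e-07°.
Error at 8.67° = 1e-07° × 111320 × cos 8.67° ≈ 0.011132 × 0.9886 = 0.011005 m.
At 64.1°: 1e-07° × 111320 × cos 64.1° = 1e-07 × 111320 × 0.4368 ≈ 0.0048625 m.
Ratio: 0.011005 / 0.0048625 = cos 8.67° / cos 64.1° ≈ 2.2632.

2.26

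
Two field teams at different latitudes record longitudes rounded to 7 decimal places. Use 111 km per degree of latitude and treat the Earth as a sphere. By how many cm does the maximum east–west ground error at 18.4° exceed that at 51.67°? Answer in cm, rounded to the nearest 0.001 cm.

0.182 cm

Rounding to 7 decimal places leaves the longitude within ±5e-08° of the true value.
At 18.4°: 5e-08° × 111000 × cos 18.4° = 5e-08 × 111000 × 0.9489 ≈ 0.0052663 m.
At 51.67°: 5e-08° × 111000 × cos 51.67° = 5e-08 × 111000 × 0.6202 ≈ 0.0034421 m.
So the lower-latitude error exceeds the higher by 0.0052663 − 0.0034421 = 0.0018242 m.
That is 0.00182421 m = 0.18242 cm.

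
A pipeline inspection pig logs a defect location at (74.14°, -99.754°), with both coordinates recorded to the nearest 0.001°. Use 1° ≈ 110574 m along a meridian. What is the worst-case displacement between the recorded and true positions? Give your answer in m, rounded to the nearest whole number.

57 m

Rounding to 3 decimal places leaves each coordinate within ±0.0005° of the true value.
N–S: 0.0005° × 110574 m/° = 55.287 m.
Longitude error → 0.0005 × 110574 × cos 74.14° = 0.0005 × 110574 × 0.2733 ≈ 15.1093 m.
The two errors are perpendicular, so the maximum displacement is √(55.287² + 15.1093²) ≈ 57.3144 m.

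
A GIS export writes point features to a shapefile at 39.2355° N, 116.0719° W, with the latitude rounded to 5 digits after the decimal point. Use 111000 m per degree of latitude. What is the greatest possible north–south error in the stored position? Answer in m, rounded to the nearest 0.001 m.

0.555 m

Rounding to 5 decimal places leaves the latitude within ±5e-06° of the true value.
So the N–S error is at most 5e-06 × 111000 = 0.555 m.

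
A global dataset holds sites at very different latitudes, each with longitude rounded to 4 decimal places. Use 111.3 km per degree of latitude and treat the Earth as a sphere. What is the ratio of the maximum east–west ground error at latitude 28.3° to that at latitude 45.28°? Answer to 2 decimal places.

1.25

Rounding to 4 decimal places leaves the longitude within ±5e-05° of the true value.
Error at 28.3° = 5e-05° × 111300 × cos 28.3° ≈ 5.565 × 0.8805 = 4.8999 m.
Error at 45.28° = 5e-05° × 111300 × cos 45.28° ≈ 5.565 × 0.7036 = 3.9158 m.
The ratio reduces to cos 28.3° / cos 45.28° = 0.8805/0.7036 ≈ 1.2513.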